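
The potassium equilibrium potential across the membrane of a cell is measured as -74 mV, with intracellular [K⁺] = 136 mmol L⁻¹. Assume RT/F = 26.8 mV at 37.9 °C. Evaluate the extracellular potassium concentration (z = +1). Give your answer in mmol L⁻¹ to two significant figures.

8.6 mmol L⁻¹

Nernst: E = (26.8/1) · ln([out]/[in]), so ln([out]/[in]) = -74.0 × 1 / 26.8 = -2.7612.
[out]/[in] = e^(-2.7612) = 0.06322.
[out] = 0.06322 × 136 = 8.597 mmol L⁻¹.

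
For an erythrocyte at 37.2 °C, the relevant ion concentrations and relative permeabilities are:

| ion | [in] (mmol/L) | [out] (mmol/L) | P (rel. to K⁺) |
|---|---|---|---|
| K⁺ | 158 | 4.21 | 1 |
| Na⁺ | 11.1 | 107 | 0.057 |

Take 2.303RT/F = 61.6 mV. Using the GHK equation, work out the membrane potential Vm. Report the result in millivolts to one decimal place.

Vm = 61.6 · log₁₀[(Σ P·[cation]ₒ + Σ P·[anion]ᵢ) / (Σ P·[cation]ᵢ + Σ P·[anion]ₒ)]
Numerator = 1×4.21 + 0.057×107 = 10.31
Denominator = 1×158 + 0.057×11.1 = 158.6
Vm = 61.6 · log₁₀(0.064987) = 61.6 × (-1.1872) = -73.13 mV

-73.1 mV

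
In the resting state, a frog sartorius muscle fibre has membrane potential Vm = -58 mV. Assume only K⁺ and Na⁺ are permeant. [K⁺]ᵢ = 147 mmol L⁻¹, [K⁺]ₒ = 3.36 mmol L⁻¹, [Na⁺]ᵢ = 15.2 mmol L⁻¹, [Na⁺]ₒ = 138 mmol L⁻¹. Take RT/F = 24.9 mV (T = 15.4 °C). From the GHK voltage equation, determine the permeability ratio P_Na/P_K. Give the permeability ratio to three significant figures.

0.0802

Let α = P_Na/P_K. GHK: Vm = 24.9·ln[(Kₒ + α·Naₒ)/(Kᵢ + α·Naᵢ)].
e^(Vm/24.9) = e^(-58.0/24.9) = 0.097362
So 0.097362·(Kᵢ + α·Naᵢ) = Kₒ + α·Naₒ → α = (0.097362·147.0 − 3.36) / (138.0 − 0.097362·15.2)
α = (14.31 − 3.36) / (138.0 − 1.48) = 10.95/136.5 = 0.08022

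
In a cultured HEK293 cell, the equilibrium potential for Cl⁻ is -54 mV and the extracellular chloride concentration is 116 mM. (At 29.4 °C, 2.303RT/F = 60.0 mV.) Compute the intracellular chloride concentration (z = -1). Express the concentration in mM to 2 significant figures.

15 mM

Nernst: E = (60.0/-1) · log₁₀([out]/[in]), so log₁₀([out]/[in]) = -54.0 × -1 / 60.0 = 0.9000.
[out]/[in] = 10^(0.9000) = 7.943.
[in] = 116 / 7.943 = 14.6 mM.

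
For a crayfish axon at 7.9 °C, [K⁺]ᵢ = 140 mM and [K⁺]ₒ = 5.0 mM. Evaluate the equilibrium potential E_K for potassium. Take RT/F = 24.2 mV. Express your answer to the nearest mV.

E = (24.2/z) · ln([K⁺]_out/[K⁺]_in) with z = +1.
= (24.2/1) · ln(5.0/140) = 24.20 · ln(0.03571)
= 24.20 · (-3.3322) = -80.64 mV

-81 mV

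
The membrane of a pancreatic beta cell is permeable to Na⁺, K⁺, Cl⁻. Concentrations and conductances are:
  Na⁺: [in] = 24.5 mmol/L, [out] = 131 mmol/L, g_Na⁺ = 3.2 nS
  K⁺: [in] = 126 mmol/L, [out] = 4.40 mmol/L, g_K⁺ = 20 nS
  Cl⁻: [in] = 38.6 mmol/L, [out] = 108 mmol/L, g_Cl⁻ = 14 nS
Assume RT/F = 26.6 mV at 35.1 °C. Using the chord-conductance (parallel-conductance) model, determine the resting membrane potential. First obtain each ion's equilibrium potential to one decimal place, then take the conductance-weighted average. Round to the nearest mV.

-54 mV

E_Na⁺ = (26.6/1)·ln(131/24.5) = 44.6 mV
E_K⁺ = (26.6/1)·ln(4.40/126) = -89.2 mV
E_Cl⁻ = (26.6/-1)·ln(108/38.6) = -27.4 mV
Vm = (Σ gᵢEᵢ)/(Σ gᵢ) = (3.2·44.6 + 20·-89.2 + 14·-27.4) / (3.2 + 20 + 14)
= -2024.88 / 37.2 = -54.43 mV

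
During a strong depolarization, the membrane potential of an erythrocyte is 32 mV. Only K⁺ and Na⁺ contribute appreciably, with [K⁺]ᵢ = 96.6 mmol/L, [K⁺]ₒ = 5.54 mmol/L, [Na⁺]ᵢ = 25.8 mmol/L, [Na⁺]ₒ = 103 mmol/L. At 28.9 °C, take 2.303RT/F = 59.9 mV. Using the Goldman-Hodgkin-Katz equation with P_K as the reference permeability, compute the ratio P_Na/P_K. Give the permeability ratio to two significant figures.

Let α = P_Na/P_K. GHK: Vm = 59.9·log₁₀[(Kₒ + α·Naₒ)/(Kᵢ + α·Naᵢ)].
10^(Vm/59.9) = 10^(32.0/59.9) = 3.4216
So 3.4216·(Kᵢ + α·Naᵢ) = Kₒ + α·Naₒ → α = (3.4216·96.6 − 5.54) / (103.0 − 3.4216·25.8)
α = (330.5 − 5.54) / (103.0 − 88.28) = 325/14.72 = 22.07

22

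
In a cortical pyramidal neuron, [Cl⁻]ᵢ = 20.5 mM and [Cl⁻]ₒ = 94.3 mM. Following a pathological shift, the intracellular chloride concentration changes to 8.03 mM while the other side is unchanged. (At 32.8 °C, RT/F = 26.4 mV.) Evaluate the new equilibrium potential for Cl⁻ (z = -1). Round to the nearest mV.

After the shift: [Cl⁻]_out = 94.3, [Cl⁻]_in = 8.03 mM.
E_new = (26.4/-1)·ln(94.3/8.03) = -26.40 · (2.4633) = -65.03 mV

-65 mV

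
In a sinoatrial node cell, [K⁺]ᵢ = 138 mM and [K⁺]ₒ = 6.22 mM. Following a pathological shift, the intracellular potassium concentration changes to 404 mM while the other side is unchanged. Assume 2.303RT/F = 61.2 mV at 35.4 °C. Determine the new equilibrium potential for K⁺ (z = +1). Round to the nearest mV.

After the shift: [K⁺]_out = 6.22, [K⁺]_in = 404 mM.
E_new = (61.2/1)·log₁₀(6.22/404) = 61.20 · (-1.8126) = -110.93 mV

-111 mV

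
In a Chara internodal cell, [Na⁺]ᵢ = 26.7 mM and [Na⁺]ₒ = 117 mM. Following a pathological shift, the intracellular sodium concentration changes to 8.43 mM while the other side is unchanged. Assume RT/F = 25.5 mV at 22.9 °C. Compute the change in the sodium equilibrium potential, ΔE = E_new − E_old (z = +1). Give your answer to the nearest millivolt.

E_old = (25.5/1)·ln(117/26.7) = 37.68 mV
E_new = (25.5/1)·ln(117/8.43) = 67.07 mV
ΔE = 67.07 − (37.68) = 29.40 mV

29 mV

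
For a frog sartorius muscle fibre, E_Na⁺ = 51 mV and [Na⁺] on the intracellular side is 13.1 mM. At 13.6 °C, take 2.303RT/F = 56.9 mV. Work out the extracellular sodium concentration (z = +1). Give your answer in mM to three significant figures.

Nernst: E = (56.9/1) · log₁₀([out]/[in]), so log₁₀([out]/[in]) = 51.0 × 1 / 56.9 = 0.8963.
[out]/[in] = 10^(0.8963) = 7.876.
[out] = 7.876 × 13.1 = 103.2 mM.

103 mM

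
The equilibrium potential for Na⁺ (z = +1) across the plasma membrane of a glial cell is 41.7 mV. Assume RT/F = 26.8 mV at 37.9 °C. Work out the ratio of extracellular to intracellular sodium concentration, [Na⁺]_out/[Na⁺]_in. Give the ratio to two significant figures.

4.7

ln([out]/[in]) = E·z/(26.8) = 41.7 × 1 / 26.8 = 1.5560
[out]/[in] = e^(1.5560) = 4.74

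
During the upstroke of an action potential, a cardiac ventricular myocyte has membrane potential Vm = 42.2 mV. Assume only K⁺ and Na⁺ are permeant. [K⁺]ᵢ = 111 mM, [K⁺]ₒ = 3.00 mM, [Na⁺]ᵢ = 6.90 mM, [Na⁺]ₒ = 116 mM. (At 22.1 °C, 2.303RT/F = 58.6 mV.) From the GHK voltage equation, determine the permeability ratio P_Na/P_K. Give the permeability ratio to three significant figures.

Let α = P_Na/P_K. GHK: Vm = 58.6·log₁₀[(Kₒ + α·Naₒ)/(Kᵢ + α·Naᵢ)].
10^(Vm/58.6) = 10^(42.2/58.6) = 5.2497
So 5.2497·(Kᵢ + α·Naᵢ) = Kₒ + α·Naₒ → α = (5.2497·111.0 − 3.0) / (116.0 − 5.2497·6.9)
α = (582.7 − 3.0) / (116.0 − 36.22) = 579.7/79.78 = 7.267

7.27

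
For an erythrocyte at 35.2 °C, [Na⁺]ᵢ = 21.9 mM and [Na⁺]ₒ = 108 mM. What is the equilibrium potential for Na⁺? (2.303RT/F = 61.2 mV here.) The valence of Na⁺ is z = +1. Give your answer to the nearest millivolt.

42 mV

E = (61.2/z) · log₁₀([Na⁺]_out/[Na⁺]_in) with z = +1.
= (61.2/1) · log₁₀(108/21.9) = 61.20 · log₁₀(4.932)
= 61.20 · (0.6930) = 42.41 mV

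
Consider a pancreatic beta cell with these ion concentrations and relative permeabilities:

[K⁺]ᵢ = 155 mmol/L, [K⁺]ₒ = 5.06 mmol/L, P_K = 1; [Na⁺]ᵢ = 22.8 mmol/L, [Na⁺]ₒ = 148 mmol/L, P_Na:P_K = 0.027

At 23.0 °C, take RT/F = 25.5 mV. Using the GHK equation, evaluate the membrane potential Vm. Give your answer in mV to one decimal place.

Vm = 25.5 · ln[(Σ P·[cation]ₒ + Σ P·[anion]ᵢ) / (Σ P·[cation]ᵢ + Σ P·[anion]ₒ)]
Numerator = 1×5.06 + 0.027×148 = 9.056
Denominator = 1×155 + 0.027×22.8 = 155.6
Vm = 25.5 · ln(0.058195) = 25.5 × (-2.8440) = -72.52 mV

-72.5 mV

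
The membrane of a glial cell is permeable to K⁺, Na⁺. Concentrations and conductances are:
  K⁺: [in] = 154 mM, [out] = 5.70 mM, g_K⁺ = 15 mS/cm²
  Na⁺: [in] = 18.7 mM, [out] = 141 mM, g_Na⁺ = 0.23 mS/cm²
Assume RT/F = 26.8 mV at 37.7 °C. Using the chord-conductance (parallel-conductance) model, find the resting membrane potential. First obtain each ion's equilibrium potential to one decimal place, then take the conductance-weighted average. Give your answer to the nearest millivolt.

E_K⁺ = (26.8/1)·ln(5.70/154) = -88.3 mV
E_Na⁺ = (26.8/1)·ln(141/18.7) = 54.1 mV
Vm = (Σ gᵢEᵢ)/(Σ gᵢ) = (15·-88.3 + 0.23·54.1) / (15 + 0.23)
= -1312.06 / 15.23 = -86.15 mV

-86 mV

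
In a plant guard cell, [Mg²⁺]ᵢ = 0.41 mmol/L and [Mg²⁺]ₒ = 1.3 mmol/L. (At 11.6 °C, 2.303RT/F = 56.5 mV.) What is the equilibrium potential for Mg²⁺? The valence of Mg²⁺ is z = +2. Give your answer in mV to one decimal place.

E = (56.5/z) · log₁₀([Mg²⁺]_out/[Mg²⁺]_in) with z = +2.
= (56.5/2) · log₁₀(1.3/0.41) = 28.25 · log₁₀(3.171)
= 28.25 · (0.5012) = 14.16 mV

14.2 mV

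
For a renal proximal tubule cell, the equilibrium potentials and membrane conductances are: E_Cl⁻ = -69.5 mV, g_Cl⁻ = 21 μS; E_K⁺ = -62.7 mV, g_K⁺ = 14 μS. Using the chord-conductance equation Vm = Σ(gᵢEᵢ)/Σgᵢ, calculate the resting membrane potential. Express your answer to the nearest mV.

-67 mV

Σ gᵢEᵢ = 21·(-69.5) + 14·(-62.7) = -2337.30
Σ gᵢ = 21 + 14 = 35
Vm = -2337.30 / 35 = -66.78 mV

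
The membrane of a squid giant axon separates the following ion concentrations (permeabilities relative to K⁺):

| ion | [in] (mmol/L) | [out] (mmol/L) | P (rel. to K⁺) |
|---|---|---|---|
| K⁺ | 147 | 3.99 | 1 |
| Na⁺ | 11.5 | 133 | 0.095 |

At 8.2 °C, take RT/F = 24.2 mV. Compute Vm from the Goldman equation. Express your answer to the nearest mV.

Vm = 24.2 · ln[(Σ P·[cation]ₒ + Σ P·[anion]ᵢ) / (Σ P·[cation]ᵢ + Σ P·[anion]ₒ)]
Numerator = 1×3.99 + 0.095×133 = 16.62
Denominator = 1×147 + 0.095×11.5 = 148.1
Vm = 24.2 · ln(0.11226) = 24.2 × (-2.1869) = -52.92 mV

-53 mV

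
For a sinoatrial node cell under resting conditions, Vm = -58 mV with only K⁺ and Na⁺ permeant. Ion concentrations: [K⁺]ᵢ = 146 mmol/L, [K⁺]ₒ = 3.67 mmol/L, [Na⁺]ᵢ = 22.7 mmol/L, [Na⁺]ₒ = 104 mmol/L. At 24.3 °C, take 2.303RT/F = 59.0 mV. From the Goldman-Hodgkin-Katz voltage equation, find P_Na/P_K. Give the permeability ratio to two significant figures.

0.11

Let α = P_Na/P_K. GHK: Vm = 59.0·log₁₀[(Kₒ + α·Naₒ)/(Kᵢ + α·Naᵢ)].
10^(Vm/59.0) = 10^(-58.0/59.0) = 0.10398
So 0.10398·(Kᵢ + α·Naᵢ) = Kₒ + α·Naₒ → α = (0.10398·146.0 − 3.67) / (104.0 − 0.10398·22.7)
α = (15.18 − 3.67) / (104.0 − 2.36) = 11.51/101.6 = 0.1133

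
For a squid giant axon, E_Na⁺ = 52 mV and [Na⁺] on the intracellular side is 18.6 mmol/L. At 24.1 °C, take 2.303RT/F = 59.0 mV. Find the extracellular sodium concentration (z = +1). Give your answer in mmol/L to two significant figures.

Nernst: E = (59.0/1) · log₁₀([out]/[in]), so log₁₀([out]/[in]) = 52.0 × 1 / 59.0 = 0.8814.
[out]/[in] = 10^(0.8814) = 7.609.
[out] = 7.609 × 18.6 = 141.5 mmol/L.

140 mmol/L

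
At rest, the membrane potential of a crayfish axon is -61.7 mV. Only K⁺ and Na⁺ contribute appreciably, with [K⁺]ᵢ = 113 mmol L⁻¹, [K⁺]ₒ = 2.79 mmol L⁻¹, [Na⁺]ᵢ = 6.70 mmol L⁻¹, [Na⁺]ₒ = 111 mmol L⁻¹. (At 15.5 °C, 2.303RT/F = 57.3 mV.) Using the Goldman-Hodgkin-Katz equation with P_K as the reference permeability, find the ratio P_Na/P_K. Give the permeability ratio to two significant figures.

Let α = P_Na/P_K. GHK: Vm = 57.3·log₁₀[(Kₒ + α·Naₒ)/(Kᵢ + α·Naᵢ)].
10^(Vm/57.3) = 10^(-61.7/57.3) = 0.083794
So 0.083794·(Kᵢ + α·Naᵢ) = Kₒ + α·Naₒ → α = (0.083794·113.0 − 2.79) / (111.0 − 0.083794·6.7)
α = (9.469 − 2.79) / (111.0 − 0.5614) = 6.679/110.4 = 0.06047

0.060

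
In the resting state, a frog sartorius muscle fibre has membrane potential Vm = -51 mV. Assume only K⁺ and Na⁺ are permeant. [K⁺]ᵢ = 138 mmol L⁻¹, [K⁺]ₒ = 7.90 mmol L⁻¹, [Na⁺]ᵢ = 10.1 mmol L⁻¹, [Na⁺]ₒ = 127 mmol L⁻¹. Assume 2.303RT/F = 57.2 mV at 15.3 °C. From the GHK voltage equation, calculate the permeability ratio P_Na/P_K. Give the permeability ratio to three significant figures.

Let α = P_Na/P_K. GHK: Vm = 57.2·log₁₀[(Kₒ + α·Naₒ)/(Kᵢ + α·Naᵢ)].
10^(Vm/57.2) = 10^(-51.0/57.2) = 0.12835
So 0.12835·(Kᵢ + α·Naᵢ) = Kₒ + α·Naₒ → α = (0.12835·138.0 − 7.9) / (127.0 − 0.12835·10.1)
α = (17.71 − 7.9) / (127.0 − 1.296) = 9.812/125.7 = 0.07806

0.0781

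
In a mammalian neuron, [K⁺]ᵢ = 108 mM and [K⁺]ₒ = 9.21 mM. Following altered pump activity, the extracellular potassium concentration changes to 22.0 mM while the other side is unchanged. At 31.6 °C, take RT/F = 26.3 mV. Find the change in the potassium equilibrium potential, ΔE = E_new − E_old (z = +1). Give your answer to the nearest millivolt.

23 mV

E_old = (26.3/1)·ln(9.21/108) = -64.75 mV
E_new = (26.3/1)·ln(22.0/108) = -41.85 mV
ΔE = -41.85 − (-64.75) = 22.90 mV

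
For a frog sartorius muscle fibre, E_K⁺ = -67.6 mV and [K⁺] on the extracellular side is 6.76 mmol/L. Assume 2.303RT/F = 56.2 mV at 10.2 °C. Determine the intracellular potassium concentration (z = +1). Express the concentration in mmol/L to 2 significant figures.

110 mmol/L

Nernst: E = (56.2/1) · log₁₀([out]/[in]), so log₁₀([out]/[in]) = -67.6 × 1 / 56.2 = -1.2028.
[out]/[in] = 10^(-1.2028) = 0.06268.
[in] = 6.76 / 0.06268 = 107.8 mmol/L.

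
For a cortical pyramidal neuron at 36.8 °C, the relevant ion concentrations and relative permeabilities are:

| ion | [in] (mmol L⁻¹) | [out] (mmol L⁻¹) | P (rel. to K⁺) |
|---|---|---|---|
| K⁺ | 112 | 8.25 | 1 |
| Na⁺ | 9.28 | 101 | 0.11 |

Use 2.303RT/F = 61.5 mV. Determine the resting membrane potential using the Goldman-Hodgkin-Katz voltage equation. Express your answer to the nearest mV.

Vm = 61.5 · log₁₀[(Σ P·[cation]ₒ + Σ P·[anion]ᵢ) / (Σ P·[cation]ᵢ + Σ P·[anion]ₒ)]
Numerator = 1×8.25 + 0.11×101 = 19.36
Denominator = 1×112 + 0.11×9.28 = 113
Vm = 61.5 · log₁₀(0.1713) = 61.5 × (-0.7663) = -47.12 mV

-47 mV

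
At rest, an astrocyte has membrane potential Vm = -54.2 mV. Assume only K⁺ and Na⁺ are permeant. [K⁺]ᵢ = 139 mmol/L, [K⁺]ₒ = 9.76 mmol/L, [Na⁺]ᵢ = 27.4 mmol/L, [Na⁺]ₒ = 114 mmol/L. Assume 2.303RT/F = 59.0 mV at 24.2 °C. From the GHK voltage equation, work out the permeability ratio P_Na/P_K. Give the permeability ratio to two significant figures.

0.063

Let α = P_Na/P_K. GHK: Vm = 59.0·log₁₀[(Kₒ + α·Naₒ)/(Kᵢ + α·Naᵢ)].
10^(Vm/59.0) = 10^(-54.2/59.0) = 0.1206
So 0.1206·(Kᵢ + α·Naᵢ) = Kₒ + α·Naₒ → α = (0.1206·139.0 − 9.76) / (114.0 − 0.1206·27.4)
α = (16.76 − 9.76) / (114.0 − 3.305) = 7.004/110.7 = 0.06327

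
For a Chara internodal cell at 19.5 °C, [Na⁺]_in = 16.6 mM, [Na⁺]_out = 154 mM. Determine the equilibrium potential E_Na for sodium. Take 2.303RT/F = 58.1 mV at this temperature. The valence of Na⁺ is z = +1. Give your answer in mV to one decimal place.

56.2 mV

E = (58.1/z) · log₁₀([Na⁺]_out/[Na⁺]_in) with z = +1.
= (58.1/1) · log₁₀(154/16.6) = 58.10 · log₁₀(9.277)
= 58.10 · (0.9674) = 56.21 mV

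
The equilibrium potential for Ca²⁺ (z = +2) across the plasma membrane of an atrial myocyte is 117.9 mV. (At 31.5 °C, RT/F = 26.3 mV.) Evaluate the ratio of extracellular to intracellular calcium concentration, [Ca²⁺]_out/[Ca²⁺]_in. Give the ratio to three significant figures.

ln([out]/[in]) = E·z/(26.3) = 117.9 × 2 / 26.3 = 8.9658
[out]/[in] = e^(8.9658) = 7830

7830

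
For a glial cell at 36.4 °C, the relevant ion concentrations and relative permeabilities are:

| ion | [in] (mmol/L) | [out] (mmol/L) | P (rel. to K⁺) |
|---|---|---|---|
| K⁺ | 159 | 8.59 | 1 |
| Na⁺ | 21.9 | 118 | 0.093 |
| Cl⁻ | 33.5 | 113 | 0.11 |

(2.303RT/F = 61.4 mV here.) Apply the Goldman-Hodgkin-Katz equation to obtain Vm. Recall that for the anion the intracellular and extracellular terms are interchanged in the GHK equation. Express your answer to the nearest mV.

-54 mV

Vm = 61.4 · log₁₀[(Σ P·[cation]ₒ + Σ P·[anion]ᵢ) / (Σ P·[cation]ᵢ + Σ P·[anion]ₒ)]
Numerator = 1×8.59 + 0.093×118 + 0.11×33.5 = 23.25
Denominator = 1×159 + 0.093×21.9 + 0.11×113 = 173.5
Vm = 61.4 · log₁₀(0.13403) = 61.4 × (-0.8728) = -53.59 mV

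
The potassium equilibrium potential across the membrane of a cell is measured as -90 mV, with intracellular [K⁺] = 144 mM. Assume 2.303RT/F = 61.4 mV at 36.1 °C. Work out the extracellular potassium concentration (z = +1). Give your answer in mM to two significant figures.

4.9 mM

Nernst: E = (61.4/1) · log₁₀([out]/[in]), so log₁₀([out]/[in]) = -90.0 × 1 / 61.4 = -1.4658.
[out]/[in] = 10^(-1.4658) = 0.03421.
[out] = 0.03421 × 144 = 4.927 mM.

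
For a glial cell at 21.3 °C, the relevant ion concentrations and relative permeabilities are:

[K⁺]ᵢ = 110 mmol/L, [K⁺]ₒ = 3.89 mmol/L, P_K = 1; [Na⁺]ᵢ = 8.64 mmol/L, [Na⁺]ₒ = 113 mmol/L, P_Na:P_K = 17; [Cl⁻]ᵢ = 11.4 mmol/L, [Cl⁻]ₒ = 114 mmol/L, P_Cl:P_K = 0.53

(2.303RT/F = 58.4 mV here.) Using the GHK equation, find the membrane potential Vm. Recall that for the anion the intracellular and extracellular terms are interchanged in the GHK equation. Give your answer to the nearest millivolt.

46 mV

Vm = 58.4 · log₁₀[(Σ P·[cation]ₒ + Σ P·[anion]ᵢ) / (Σ P·[cation]ᵢ + Σ P·[anion]ₒ)]
Numerator = 1×3.89 + 17×113 + 0.53×11.4 = 1931
Denominator = 1×110 + 17×8.64 + 0.53×114 = 317.3
Vm = 58.4 · log₁₀(6.0855) = 58.4 × (0.7843) = 45.80 mV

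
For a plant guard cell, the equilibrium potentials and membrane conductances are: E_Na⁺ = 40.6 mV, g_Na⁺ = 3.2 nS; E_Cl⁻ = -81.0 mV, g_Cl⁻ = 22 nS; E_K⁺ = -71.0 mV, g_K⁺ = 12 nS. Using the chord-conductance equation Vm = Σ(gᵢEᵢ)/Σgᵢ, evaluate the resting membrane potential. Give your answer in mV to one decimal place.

-67.3 mV

Σ gᵢEᵢ = 3.2·(40.6) + 22·(-81.0) + 12·(-71.0) = -2504.08
Σ gᵢ = 3.2 + 22 + 12 = 37.2
Vm = -2504.08 / 37.2 = -67.31 mV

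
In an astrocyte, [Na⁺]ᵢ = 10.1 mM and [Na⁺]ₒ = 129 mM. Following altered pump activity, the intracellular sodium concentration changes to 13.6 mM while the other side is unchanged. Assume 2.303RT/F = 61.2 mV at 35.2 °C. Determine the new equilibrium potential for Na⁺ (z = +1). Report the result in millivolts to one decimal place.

After the shift: [Na⁺]_out = 129, [Na⁺]_in = 13.6 mM.
E_new = (61.2/1)·log₁₀(129/13.6) = 61.20 · (0.9771) = 59.80 mV

59.8 mV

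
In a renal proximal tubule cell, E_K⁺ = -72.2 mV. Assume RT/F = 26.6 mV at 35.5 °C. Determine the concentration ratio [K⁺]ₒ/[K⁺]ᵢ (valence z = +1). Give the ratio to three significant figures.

0.0663

ln([out]/[in]) = E·z/(26.6) = -72.2 × 1 / 26.6 = -2.7143
[out]/[in] = e^(-2.7143) = 0.06625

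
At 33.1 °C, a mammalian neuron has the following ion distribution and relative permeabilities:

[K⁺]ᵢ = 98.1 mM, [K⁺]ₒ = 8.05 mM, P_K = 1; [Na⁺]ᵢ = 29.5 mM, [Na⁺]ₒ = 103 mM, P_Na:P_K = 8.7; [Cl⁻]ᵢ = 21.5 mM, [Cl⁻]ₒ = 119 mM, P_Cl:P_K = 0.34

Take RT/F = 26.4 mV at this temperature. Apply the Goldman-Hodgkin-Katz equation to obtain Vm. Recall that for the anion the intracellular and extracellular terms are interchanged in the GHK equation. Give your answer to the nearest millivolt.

22 mV

Vm = 26.4 · ln[(Σ P·[cation]ₒ + Σ P·[anion]ᵢ) / (Σ P·[cation]ᵢ + Σ P·[anion]ₒ)]
Numerator = 1×8.05 + 8.7×103 + 0.34×21.5 = 911.5
Denominator = 1×98.1 + 8.7×29.5 + 0.34×119 = 395.2
Vm = 26.4 · ln(2.3063) = 26.4 × (0.8356) = 22.06 mV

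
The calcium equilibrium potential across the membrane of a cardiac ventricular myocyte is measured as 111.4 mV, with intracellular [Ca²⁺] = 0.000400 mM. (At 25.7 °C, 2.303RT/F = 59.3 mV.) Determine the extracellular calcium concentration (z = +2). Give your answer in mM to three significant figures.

Nernst: E = (59.3/2) · log₁₀([out]/[in]), so log₁₀([out]/[in]) = 111.4 × 2 / 59.3 = 3.7572.
[out]/[in] = 10^(3.7572) = 5717.
[out] = 5717 × 0.000400 = 2.287 mM.

2.29 mM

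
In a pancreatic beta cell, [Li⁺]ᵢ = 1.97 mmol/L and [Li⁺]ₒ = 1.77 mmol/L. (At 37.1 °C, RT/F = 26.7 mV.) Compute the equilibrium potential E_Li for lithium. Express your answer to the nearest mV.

E = (26.7/z) · ln([Li⁺]_out/[Li⁺]_in) with z = +1.
= (26.7/1) · ln(1.77/1.97) = 26.70 · ln(0.8985)
= 26.70 · (-0.1071) = -2.86 mV

-3 mV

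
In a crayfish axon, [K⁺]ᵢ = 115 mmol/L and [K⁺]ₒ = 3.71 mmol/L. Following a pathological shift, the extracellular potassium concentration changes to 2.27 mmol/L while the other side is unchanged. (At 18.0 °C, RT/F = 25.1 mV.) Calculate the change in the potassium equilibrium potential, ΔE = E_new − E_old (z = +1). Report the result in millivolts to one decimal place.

E_old = (25.1/1)·ln(3.71/115) = -86.19 mV
E_new = (25.1/1)·ln(2.27/115) = -98.52 mV
ΔE = -98.52 − (-86.19) = -12.33 mV

-12.3 mV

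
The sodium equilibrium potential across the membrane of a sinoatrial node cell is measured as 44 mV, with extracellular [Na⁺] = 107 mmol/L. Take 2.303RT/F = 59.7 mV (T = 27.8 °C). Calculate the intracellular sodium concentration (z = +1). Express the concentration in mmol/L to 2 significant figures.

Nernst: E = (59.7/1) · log₁₀([out]/[in]), so log₁₀([out]/[in]) = 44.0 × 1 / 59.7 = 0.7370.
[out]/[in] = 10^(0.7370) = 5.458.
[in] = 107 / 5.458 = 19.6 mmol/L.

20 mmol/L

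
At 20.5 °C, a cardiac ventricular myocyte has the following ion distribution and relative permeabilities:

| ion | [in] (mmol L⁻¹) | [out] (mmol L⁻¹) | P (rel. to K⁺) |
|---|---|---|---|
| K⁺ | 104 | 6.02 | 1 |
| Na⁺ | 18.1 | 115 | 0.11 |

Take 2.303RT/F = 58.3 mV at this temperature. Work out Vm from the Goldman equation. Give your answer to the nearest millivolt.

-44 mV

Vm = 58.3 · log₁₀[(Σ P·[cation]ₒ + Σ P·[anion]ᵢ) / (Σ P·[cation]ᵢ + Σ P·[anion]ₒ)]
Numerator = 1×6.02 + 0.11×115 = 18.67
Denominator = 1×104 + 0.11×18.1 = 106
Vm = 58.3 · log₁₀(0.17615) = 58.3 × (-0.7541) = -43.97 mV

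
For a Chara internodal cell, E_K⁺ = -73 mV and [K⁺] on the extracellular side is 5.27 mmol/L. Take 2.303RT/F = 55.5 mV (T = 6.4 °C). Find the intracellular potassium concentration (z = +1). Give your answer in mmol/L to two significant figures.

110 mmol/L

Nernst: E = (55.5/1) · log₁₀([out]/[in]), so log₁₀([out]/[in]) = -73.0 × 1 / 55.5 = -1.3153.
[out]/[in] = 10^(-1.3153) = 0.04838.
[in] = 5.27 / 0.04838 = 108.9 mmol/L.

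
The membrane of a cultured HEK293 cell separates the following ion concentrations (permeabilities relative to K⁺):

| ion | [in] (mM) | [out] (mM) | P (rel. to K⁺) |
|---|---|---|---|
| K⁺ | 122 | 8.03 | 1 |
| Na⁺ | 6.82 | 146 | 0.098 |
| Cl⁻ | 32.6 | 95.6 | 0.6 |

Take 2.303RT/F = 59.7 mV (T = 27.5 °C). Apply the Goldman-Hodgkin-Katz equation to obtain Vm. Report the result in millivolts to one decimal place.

Vm = 59.7 · log₁₀[(Σ P·[cation]ₒ + Σ P·[anion]ᵢ) / (Σ P·[cation]ᵢ + Σ P·[anion]ₒ)]
Numerator = 1×8.03 + 0.098×146 + 0.6×32.6 = 41.9
Denominator = 1×122 + 0.098×6.82 + 0.6×95.6 = 180
Vm = 59.7 · log₁₀(0.23273) = 59.7 × (-0.6331) = -37.80 mV

-37.8 mV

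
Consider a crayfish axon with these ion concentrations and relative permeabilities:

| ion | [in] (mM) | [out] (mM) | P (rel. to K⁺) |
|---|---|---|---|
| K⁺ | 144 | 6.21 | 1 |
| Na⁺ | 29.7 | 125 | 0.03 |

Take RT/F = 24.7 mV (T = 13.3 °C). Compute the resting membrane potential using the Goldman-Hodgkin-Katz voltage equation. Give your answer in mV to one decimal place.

-66.1 mV

Vm = 24.7 · ln[(Σ P·[cation]ₒ + Σ P·[anion]ᵢ) / (Σ P·[cation]ᵢ + Σ P·[anion]ₒ)]
Numerator = 1×6.21 + 0.03×125 = 9.96
Denominator = 1×144 + 0.03×29.7 = 144.9
Vm = 24.7 · ln(0.068741) = 24.7 × (-2.6774) = -66.13 mV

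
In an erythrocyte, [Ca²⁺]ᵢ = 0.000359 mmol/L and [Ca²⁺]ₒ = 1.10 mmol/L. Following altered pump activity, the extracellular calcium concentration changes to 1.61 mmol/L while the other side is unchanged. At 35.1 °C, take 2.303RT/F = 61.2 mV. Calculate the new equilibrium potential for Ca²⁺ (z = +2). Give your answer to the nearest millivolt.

112 mV

After the shift: [Ca²⁺]_out = 1.61, [Ca²⁺]_in = 0.000359 mmol/L.
E_new = (61.2/2)·log₁₀(1.61/0.000359) = 30.60 · (3.6517) = 111.74 mV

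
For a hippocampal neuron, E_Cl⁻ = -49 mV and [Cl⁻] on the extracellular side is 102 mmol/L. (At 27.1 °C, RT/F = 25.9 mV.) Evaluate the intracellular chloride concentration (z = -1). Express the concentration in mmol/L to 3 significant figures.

15.4 mmol/L

Nernst: E = (25.9/-1) · ln([out]/[in]), so ln([out]/[in]) = -49.0 × -1 / 25.9 = 1.8919.
[out]/[in] = e^(1.8919) = 6.632.
[in] = 102 / 6.632 = 15.38 mmol/L.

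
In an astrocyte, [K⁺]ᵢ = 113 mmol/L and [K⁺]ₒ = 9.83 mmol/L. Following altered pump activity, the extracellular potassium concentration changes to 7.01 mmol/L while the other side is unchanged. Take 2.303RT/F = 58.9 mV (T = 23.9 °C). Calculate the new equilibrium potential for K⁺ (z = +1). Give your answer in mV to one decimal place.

-71.1 mV

After the shift: [K⁺]_out = 7.01, [K⁺]_in = 113 mmol/L.
E_new = (58.9/1)·log₁₀(7.01/113) = 58.90 · (-1.2074) = -71.11 mV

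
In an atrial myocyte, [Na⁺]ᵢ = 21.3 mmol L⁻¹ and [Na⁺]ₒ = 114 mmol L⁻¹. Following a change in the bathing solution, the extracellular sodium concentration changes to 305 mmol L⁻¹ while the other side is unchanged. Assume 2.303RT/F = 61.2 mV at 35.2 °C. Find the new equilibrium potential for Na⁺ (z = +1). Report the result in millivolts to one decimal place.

70.7 mV

After the shift: [Na⁺]_out = 305, [Na⁺]_in = 21.3 mmol L⁻¹.
E_new = (61.2/1)·log₁₀(305/21.3) = 61.20 · (1.1559) = 70.74 mV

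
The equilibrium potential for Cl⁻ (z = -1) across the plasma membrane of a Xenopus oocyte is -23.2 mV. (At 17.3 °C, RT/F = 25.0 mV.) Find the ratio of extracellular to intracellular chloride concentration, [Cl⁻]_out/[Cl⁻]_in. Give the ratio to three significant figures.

2.53

ln([out]/[in]) = E·z/(25.0) = -23.2 × -1 / 25.0 = 0.9280
[out]/[in] = e^(0.9280) = 2.529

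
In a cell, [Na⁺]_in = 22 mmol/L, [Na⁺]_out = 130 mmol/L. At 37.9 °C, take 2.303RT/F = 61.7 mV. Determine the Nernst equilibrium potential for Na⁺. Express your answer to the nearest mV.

48 mV

E = (61.7/z) · log₁₀([Na⁺]_out/[Na⁺]_in) with z = +1.
= (61.7/1) · log₁₀(130/22) = 61.70 · log₁₀(5.909)
= 61.70 · (0.7715) = 47.60 mV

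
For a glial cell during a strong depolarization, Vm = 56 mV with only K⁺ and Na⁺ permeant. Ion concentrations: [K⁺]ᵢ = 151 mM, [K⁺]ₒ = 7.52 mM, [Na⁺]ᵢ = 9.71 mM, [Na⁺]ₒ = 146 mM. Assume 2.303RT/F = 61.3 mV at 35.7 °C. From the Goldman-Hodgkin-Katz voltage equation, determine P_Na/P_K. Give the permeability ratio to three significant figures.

18.5

Let α = P_Na/P_K. GHK: Vm = 61.3·log₁₀[(Kₒ + α·Naₒ)/(Kᵢ + α·Naᵢ)].
10^(Vm/61.3) = 10^(56.0/61.3) = 8.1948
So 8.1948·(Kᵢ + α·Naᵢ) = Kₒ + α·Naₒ → α = (8.1948·151.0 − 7.52) / (146.0 − 8.1948·9.71)
α = (1237 − 7.52) / (146.0 − 79.57) = 1230/66.43 = 18.51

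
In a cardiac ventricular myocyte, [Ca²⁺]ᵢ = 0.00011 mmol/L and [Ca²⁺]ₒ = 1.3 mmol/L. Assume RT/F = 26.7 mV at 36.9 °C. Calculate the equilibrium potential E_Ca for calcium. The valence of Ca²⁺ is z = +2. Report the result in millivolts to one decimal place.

125.2 mV

E = (26.7/z) · ln([Ca²⁺]_out/[Ca²⁺]_in) with z = +2.
= (26.7/2) · ln(1.3/0.00011) = 13.35 · ln(1.182e+04)
= 13.35 · (9.3774) = 125.19 mV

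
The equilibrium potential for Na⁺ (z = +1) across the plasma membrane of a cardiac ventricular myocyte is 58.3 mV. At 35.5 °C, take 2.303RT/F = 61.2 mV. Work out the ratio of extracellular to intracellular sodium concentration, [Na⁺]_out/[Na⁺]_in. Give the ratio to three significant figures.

8.97

log₁₀([out]/[in]) = E·z/(61.2) = 58.3 × 1 / 61.2 = 0.9526
[out]/[in] = 10^(0.9526) = 8.966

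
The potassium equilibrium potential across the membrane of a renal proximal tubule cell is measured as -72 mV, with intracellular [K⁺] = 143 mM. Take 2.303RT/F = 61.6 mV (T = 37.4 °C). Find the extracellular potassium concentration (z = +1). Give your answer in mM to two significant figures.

9.7 mM

Nernst: E = (61.6/1) · log₁₀([out]/[in]), so log₁₀([out]/[in]) = -72.0 × 1 / 61.6 = -1.1688.
[out]/[in] = 10^(-1.1688) = 0.06779.
[out] = 0.06779 × 143 = 9.694 mM.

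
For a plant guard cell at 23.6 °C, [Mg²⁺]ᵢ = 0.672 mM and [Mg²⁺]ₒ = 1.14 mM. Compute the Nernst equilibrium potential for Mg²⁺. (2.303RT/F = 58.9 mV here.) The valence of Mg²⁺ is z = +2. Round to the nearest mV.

7 mV

E = (58.9/z) · log₁₀([Mg²⁺]_out/[Mg²⁺]_in) with z = +2.
= (58.9/2) · log₁₀(1.14/0.672) = 29.45 · log₁₀(1.696)
= 29.45 · (0.2295) = 6.76 mV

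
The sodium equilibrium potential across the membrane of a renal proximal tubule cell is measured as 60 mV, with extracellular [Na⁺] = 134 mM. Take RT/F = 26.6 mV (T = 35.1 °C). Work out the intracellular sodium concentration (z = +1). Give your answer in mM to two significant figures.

Nernst: E = (26.6/1) · ln([out]/[in]), so ln([out]/[in]) = 60.0 × 1 / 26.6 = 2.2556.
[out]/[in] = e^(2.2556) = 9.541.
[in] = 134 / 9.541 = 14.04 mM.

14 mM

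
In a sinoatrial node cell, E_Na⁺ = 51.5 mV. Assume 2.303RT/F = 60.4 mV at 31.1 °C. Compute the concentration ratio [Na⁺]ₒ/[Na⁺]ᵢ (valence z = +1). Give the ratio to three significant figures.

7.12

log₁₀([out]/[in]) = E·z/(60.4) = 51.5 × 1 / 60.4 = 0.8526
[out]/[in] = 10^(0.8526) = 7.123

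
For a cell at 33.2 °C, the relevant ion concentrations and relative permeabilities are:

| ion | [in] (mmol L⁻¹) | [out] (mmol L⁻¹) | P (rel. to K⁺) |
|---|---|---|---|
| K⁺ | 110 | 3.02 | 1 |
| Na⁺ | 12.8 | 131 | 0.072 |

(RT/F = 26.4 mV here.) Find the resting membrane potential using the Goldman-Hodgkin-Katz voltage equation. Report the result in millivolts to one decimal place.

-57.7 mV

Vm = 26.4 · ln[(Σ P·[cation]ₒ + Σ P·[anion]ᵢ) / (Σ P·[cation]ᵢ + Σ P·[anion]ₒ)]
Numerator = 1×3.02 + 0.072×131 = 12.45
Denominator = 1×110 + 0.072×12.8 = 110.9
Vm = 26.4 · ln(0.11226) = 26.4 × (-2.1869) = -57.74 mV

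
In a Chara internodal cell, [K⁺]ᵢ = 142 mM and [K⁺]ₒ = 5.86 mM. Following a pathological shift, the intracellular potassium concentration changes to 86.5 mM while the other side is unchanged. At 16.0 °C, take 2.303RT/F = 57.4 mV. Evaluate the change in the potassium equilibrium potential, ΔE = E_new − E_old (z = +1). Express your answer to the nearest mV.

12 mV

E_old = (57.4/1)·log₁₀(5.86/142) = -79.46 mV
E_new = (57.4/1)·log₁₀(5.86/86.5) = -67.11 mV
ΔE = -67.11 − (-79.46) = 12.36 mV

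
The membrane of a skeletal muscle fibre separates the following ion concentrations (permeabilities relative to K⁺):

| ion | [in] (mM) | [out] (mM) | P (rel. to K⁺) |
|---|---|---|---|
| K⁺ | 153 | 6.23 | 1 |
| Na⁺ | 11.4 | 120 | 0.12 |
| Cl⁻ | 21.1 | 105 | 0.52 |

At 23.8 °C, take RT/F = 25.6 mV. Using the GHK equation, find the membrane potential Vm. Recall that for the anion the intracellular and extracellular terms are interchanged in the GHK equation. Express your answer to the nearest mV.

Vm = 25.6 · ln[(Σ P·[cation]ₒ + Σ P·[anion]ᵢ) / (Σ P·[cation]ᵢ + Σ P·[anion]ₒ)]
Numerator = 1×6.23 + 0.12×120 + 0.52×21.1 = 31.6
Denominator = 1×153 + 0.12×11.4 + 0.52×105 = 209
Vm = 25.6 · ln(0.15123) = 25.6 × (-1.8890) = -48.36 mV

-48 mV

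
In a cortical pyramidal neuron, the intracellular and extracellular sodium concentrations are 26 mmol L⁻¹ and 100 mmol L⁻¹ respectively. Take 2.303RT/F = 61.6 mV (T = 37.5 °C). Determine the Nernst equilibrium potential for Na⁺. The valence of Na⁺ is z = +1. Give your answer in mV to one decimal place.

E = (61.6/z) · log₁₀([Na⁺]_out/[Na⁺]_in) with z = +1.
= (61.6/1) · log₁₀(100/26) = 61.60 · log₁₀(3.846)
= 61.60 · (0.5850) = 36.04 mV

36.0 mV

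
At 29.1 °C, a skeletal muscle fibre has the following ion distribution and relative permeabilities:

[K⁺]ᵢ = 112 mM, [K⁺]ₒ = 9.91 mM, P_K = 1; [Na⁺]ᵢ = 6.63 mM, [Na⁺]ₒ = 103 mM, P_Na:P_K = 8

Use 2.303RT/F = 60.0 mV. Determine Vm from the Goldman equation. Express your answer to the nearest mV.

Vm = 60.0 · log₁₀[(Σ P·[cation]ₒ + Σ P·[anion]ᵢ) / (Σ P·[cation]ᵢ + Σ P·[anion]ₒ)]
Numerator = 1×9.91 + 8×103 = 833.9
Denominator = 1×112 + 8×6.63 = 165
Vm = 60.0 · log₁₀(5.0528) = 60.0 × (0.7035) = 42.21 mV

42 mV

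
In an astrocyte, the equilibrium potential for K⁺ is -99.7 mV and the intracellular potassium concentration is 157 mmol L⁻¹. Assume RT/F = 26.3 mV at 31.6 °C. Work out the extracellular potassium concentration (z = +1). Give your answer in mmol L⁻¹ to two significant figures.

Nernst: E = (26.3/1) · ln([out]/[in]), so ln([out]/[in]) = -99.7 × 1 / 26.3 = -3.7909.
[out]/[in] = e^(-3.7909) = 0.02258.
[out] = 0.02258 × 157 = 3.544 mmol L⁻¹.

3.5 mmol L⁻¹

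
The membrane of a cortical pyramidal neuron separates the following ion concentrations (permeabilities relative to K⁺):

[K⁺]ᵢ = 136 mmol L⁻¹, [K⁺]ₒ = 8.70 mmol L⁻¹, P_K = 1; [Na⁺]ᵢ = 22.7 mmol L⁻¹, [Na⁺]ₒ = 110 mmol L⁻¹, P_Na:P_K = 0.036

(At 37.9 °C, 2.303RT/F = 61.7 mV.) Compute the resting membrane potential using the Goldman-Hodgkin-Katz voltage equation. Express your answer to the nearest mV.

Vm = 61.7 · log₁₀[(Σ P·[cation]ₒ + Σ P·[anion]ᵢ) / (Σ P·[cation]ᵢ + Σ P·[anion]ₒ)]
Numerator = 1×8.70 + 0.036×110 = 12.66
Denominator = 1×136 + 0.036×22.7 = 136.8
Vm = 61.7 · log₁₀(0.092532) = 61.7 × (-1.0337) = -63.78 mV

-64 mV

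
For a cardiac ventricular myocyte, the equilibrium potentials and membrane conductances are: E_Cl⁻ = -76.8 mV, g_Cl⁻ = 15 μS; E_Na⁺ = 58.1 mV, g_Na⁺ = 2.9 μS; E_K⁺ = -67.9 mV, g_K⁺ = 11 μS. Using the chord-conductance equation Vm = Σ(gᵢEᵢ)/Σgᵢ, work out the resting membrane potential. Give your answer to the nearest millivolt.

-60 mV

Σ gᵢEᵢ = 15·(-76.8) + 2.9·(58.1) + 11·(-67.9) = -1730.41
Σ gᵢ = 15 + 2.9 + 11 = 28.9
Vm = -1730.41 / 28.9 = -59.88 mV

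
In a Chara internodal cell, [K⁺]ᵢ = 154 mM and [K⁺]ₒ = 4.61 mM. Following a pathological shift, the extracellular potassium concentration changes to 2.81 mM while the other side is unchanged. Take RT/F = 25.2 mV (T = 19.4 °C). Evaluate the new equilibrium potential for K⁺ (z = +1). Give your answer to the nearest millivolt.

After the shift: [K⁺]_out = 2.81, [K⁺]_in = 154 mM.
E_new = (25.2/1)·ln(2.81/154) = 25.20 · (-4.0038) = -100.89 mV

-101 mV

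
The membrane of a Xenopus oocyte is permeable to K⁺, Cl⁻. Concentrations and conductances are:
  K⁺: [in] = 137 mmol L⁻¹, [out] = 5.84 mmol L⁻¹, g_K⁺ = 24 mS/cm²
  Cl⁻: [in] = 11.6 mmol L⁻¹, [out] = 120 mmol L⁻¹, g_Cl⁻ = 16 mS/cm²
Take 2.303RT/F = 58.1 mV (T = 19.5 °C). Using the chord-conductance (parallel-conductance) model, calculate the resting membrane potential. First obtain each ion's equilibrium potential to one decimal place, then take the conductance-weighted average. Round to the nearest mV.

E_K⁺ = (58.1/1)·log₁₀(5.84/137) = -79.6 mV
E_Cl⁻ = (58.1/-1)·log₁₀(120/11.6) = -59.0 mV
Vm = (Σ gᵢEᵢ)/(Σ gᵢ) = (24·-79.6 + 16·-59.0) / (24 + 16)
= -2854.40 / 40 = -71.36 mV

-71 mV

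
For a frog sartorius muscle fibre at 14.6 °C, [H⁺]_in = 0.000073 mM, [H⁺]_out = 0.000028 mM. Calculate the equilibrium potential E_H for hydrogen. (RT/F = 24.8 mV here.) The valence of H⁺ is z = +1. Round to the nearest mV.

-24 mV

E = (24.8/z) · ln([H⁺]_out/[H⁺]_in) with z = +1.
= (24.8/1) · ln(0.000028/0.000073) = 24.80 · ln(0.3836)
= 24.80 · (-0.9583) = -23.76 mV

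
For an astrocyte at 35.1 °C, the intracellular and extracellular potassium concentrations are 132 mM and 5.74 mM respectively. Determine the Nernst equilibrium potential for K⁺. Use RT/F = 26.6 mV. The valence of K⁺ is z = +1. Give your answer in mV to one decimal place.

-83.4 mV

E = (26.6/z) · ln([K⁺]_out/[K⁺]_in) with z = +1.
= (26.6/1) · ln(5.74/132) = 26.60 · ln(0.04348)
= 26.60 · (-3.1353) = -83.40 mV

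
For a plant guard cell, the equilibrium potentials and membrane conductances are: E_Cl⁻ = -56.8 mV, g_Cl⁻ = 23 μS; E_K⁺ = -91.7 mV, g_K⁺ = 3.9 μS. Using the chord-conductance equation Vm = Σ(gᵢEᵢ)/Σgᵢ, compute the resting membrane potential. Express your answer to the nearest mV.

-62 mV

Σ gᵢEᵢ = 23·(-56.8) + 3.9·(-91.7) = -1664.03
Σ gᵢ = 23 + 3.9 = 26.9
Vm = -1664.03 / 26.9 = -61.86 mV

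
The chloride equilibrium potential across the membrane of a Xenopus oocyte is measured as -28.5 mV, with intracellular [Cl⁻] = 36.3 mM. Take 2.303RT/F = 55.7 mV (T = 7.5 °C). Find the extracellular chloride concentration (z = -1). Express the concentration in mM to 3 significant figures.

118 mM

Nernst: E = (55.7/-1) · log₁₀([out]/[in]), so log₁₀([out]/[in]) = -28.5 × -1 / 55.7 = 0.5117.
[out]/[in] = 10^(0.5117) = 3.248.
[out] = 3.248 × 36.3 = 117.9 mM.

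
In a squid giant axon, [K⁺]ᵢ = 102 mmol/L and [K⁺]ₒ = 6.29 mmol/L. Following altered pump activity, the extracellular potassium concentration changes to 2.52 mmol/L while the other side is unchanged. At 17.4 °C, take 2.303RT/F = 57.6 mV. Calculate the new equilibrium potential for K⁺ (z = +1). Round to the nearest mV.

After the shift: [K⁺]_out = 2.52, [K⁺]_in = 102 mmol/L.
E_new = (57.6/1)·log₁₀(2.52/102) = 57.60 · (-1.6072) = -92.57 mV

-93 mV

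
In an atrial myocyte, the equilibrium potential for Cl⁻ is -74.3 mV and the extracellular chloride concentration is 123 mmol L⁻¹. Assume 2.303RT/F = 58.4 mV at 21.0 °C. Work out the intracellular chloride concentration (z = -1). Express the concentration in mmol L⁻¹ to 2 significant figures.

Nernst: E = (58.4/-1) · log₁₀([out]/[in]), so log₁₀([out]/[in]) = -74.3 × -1 / 58.4 = 1.2723.
[out]/[in] = 10^(1.2723) = 18.72.
[in] = 123 / 18.72 = 6.571 mmol L⁻¹.

6.6 mmol L⁻¹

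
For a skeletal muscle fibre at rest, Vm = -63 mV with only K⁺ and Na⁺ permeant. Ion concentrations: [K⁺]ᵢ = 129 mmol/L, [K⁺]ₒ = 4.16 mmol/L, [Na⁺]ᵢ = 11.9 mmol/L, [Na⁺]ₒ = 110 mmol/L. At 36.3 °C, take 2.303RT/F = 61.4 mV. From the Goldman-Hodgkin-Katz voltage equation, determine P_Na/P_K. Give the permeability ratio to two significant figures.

0.073

Let α = P_Na/P_K. GHK: Vm = 61.4·log₁₀[(Kₒ + α·Naₒ)/(Kᵢ + α·Naᵢ)].
10^(Vm/61.4) = 10^(-63.0/61.4) = 0.094176
So 0.094176·(Kᵢ + α·Naᵢ) = Kₒ + α·Naₒ → α = (0.094176·129.0 − 4.16) / (110.0 − 0.094176·11.9)
α = (12.15 − 4.16) / (110.0 − 1.121) = 7.989/108.9 = 0.07337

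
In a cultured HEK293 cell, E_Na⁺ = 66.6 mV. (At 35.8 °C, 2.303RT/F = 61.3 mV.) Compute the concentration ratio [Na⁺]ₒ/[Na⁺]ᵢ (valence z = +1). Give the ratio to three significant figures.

log₁₀([out]/[in]) = E·z/(61.3) = 66.6 × 1 / 61.3 = 1.0865
[out]/[in] = 10^(1.0865) = 12.2

12.2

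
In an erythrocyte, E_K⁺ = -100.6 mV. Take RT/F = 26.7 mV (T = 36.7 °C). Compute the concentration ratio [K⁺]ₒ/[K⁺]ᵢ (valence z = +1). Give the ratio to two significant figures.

0.023

ln([out]/[in]) = E·z/(26.7) = -100.6 × 1 / 26.7 = -3.7678
[out]/[in] = e^(-3.7678) = 0.0231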